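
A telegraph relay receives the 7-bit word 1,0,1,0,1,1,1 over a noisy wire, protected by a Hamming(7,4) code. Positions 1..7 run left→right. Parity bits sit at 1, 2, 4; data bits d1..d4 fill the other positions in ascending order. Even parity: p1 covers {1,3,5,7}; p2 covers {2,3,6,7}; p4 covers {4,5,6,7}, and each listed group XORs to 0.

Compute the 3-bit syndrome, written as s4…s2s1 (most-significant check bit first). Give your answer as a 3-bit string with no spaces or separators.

110

s1 (pos 1,3,5,7): 1⊕1⊕1⊕1 = 0
s2 (pos 2,3,6,7): 0⊕1⊕1⊕1 = 1
s4 (pos 4,5,6,7): 0⊕1⊕1⊕1 = 1
Syndrome s4…s1 = 110 → error at position 6.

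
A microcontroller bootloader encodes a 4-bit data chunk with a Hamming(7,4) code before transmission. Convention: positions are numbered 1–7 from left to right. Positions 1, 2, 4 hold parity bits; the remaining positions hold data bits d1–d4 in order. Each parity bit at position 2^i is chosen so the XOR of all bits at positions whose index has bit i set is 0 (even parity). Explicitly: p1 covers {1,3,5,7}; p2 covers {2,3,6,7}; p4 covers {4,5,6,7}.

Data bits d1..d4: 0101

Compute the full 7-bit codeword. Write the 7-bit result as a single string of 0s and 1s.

Place data at non-parity positions: p1 p2 0 p4 1 0 1
p1 (pos 1,3,5,7): XOR of data positions = 0⊕1⊕1 = 0
p2 (pos 2,3,6,7): XOR of data positions = 0⊕0⊕1 = 1
p4 (pos 4,5,6,7): XOR of data positions = 1⊕0⊕1 = 0
Codeword: 0100101

0100101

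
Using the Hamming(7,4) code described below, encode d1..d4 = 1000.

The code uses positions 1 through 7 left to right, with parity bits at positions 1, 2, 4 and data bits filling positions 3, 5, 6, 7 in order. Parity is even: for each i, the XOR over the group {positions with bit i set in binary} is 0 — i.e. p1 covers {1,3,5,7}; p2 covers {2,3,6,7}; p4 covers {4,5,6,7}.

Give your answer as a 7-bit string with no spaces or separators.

1110000

Place data at non-parity positions: p1 p2 1 p4 0 0 0
p1 (pos 1,3,5,7): XOR of data positions = 1⊕0⊕0 = 1
p2 (pos 2,3,6,7): XOR of data positions = 1⊕0⊕0 = 1
p4 (pos 4,5,6,7): XOR of data positions = 0⊕0⊕0 = 0
Codeword: 1110000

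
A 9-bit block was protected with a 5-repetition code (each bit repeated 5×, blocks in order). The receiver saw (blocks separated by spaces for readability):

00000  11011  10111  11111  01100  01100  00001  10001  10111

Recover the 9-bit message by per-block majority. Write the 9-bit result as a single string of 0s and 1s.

011100001

Block 1 (00000): 0 ones → 0
Block 2 (11011): 4 ones → 1
Block 3 (10111): 4 ones → 1
Block 4 (11111): 5 ones → 1
Block 5 (01100): 2 ones → 0
Block 6 (01100): 2 ones → 0
Block 7 (00001): 1 one → 0
Block 8 (10001): 2 ones → 0
Block 9 (10111): 4 ones → 1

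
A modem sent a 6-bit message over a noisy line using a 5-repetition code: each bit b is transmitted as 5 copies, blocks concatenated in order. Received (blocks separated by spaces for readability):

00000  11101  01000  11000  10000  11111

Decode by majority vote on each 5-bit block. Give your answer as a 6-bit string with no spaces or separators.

010001

Block 1 (00000): 0 ones → 0
Block 2 (11101): 4 ones → 1
Block 3 (01000): 1 one → 0
Block 4 (11000): 2 ones → 0
Block 5 (10000): 1 one → 0
Block 6 (11111): 5 ones → 1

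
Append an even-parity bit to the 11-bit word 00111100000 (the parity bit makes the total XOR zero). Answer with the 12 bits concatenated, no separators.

001111000000

XOR of the 11 data bits: 0⊕0⊕1⊕1⊕1⊕1⊕0⊕0⊕0⊕0⊕0 = 0
Parity bit = 0 (so all 12 bits XOR to 0).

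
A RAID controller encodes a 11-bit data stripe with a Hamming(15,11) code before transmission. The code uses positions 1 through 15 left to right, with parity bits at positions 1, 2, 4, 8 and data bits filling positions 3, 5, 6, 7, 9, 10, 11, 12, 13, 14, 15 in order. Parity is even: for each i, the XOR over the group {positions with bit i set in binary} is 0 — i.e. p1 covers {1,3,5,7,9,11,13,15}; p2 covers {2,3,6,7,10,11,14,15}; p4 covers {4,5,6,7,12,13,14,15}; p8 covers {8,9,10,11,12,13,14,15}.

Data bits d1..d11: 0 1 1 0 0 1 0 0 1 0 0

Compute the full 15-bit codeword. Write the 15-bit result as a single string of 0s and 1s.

Place data at non-parity positions: p1 p2 0 p4 1 1 0 p8 0 1 0 0 1 0 0
p1 (pos 1,3,5,7,9,11,13,15): XOR of data positions = 0⊕1⊕0⊕0⊕0⊕1⊕0 = 0
p2 (pos 2,3,6,7,10,11,14,15): XOR of data positions = 0⊕1⊕0⊕1⊕0⊕0⊕0 = 0
p4 (pos 4,5,6,7,12,13,14,15): XOR of data positions = 1⊕1⊕0⊕0⊕1⊕0⊕0 = 1
p8 (pos 8,9,10,11,12,13,14,15): XOR of data positions = 0⊕1⊕0⊕0⊕1⊕0⊕0 = 0
Codeword: 000111000100100

000111000100100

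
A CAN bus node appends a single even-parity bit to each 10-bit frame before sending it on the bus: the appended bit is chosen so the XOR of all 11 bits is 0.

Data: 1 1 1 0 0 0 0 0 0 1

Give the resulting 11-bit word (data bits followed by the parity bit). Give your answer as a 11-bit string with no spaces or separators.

XOR of the 10 data bits: 1⊕1⊕1⊕0⊕0⊕0⊕0⊕0⊕0⊕1 = 0
Parity bit = 0 (so all 11 bits XOR to 0).

11100000010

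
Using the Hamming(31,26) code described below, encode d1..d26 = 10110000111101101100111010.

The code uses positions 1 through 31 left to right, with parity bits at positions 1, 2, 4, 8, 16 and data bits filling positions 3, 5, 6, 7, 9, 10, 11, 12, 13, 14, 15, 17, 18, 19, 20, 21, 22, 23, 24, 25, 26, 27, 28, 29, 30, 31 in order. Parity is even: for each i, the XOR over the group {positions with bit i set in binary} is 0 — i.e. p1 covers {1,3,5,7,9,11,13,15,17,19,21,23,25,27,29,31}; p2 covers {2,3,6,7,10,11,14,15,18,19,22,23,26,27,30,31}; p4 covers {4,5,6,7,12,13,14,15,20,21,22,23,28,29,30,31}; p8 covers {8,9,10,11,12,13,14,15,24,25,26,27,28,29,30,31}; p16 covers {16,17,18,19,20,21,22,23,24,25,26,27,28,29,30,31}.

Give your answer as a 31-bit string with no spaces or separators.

Place data at non-parity positions: p1 p2 1 p4 0 1 1 p8 0 0 0 0 1 1 1 p16 1 0 1 1 0 1 1 0 0 1 1 1 0 1 0
p1 (pos 1,3,5,7,9,11,13,15,17,19,21,23,25,27,29,31): XOR of data positions = 1⊕0⊕1⊕0⊕0⊕1⊕1⊕1⊕1⊕0⊕1⊕0⊕1⊕0⊕0 = 0
p2 (pos 2,3,6,7,10,11,14,15,18,19,22,23,26,27,30,31): XOR of data positions = 1⊕1⊕1⊕0⊕0⊕1⊕1⊕0⊕1⊕1⊕1⊕1⊕1⊕1⊕0 = 1
p4 (pos 4,5,6,7,12,13,14,15,20,21,22,23,28,29,30,31): XOR of data positions = 0⊕1⊕1⊕0⊕1⊕1⊕1⊕1⊕0⊕1⊕1⊕1⊕0⊕1⊕0 = 0
p8 (pos 8,9,10,11,12,13,14,15,24,25,26,27,28,29,30,31): XOR of data positions = 0⊕0⊕0⊕0⊕1⊕1⊕1⊕0⊕0⊕1⊕1⊕1⊕0⊕1⊕0 = 1
p16 (pos 16,17,18,19,20,21,22,23,24,25,26,27,28,29,30,31): XOR of data positions = 1⊕0⊕1⊕1⊕0⊕1⊕1⊕0⊕0⊕1⊕1⊕1⊕0⊕1⊕0 = 1
Codeword: 0110011100001111101101100111010

0110011100001111101101100111010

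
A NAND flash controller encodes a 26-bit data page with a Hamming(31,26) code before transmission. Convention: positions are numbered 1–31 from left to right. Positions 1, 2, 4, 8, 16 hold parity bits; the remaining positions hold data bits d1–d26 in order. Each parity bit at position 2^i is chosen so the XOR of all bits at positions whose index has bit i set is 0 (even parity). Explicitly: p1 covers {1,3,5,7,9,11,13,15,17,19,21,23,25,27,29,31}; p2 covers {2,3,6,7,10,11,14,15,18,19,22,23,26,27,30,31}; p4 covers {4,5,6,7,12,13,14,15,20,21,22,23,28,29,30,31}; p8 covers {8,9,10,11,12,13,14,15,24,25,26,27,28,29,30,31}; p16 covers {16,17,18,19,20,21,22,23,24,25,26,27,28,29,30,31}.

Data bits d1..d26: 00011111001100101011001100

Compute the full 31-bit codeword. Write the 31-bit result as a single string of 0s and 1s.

1101001111110011100101011001100

Place data at non-parity positions: p1 p2 0 p4 0 0 1 p8 1 1 1 1 0 0 1 p16 1 0 0 1 0 1 0 1 1 0 0 1 1 0 0
p1 (pos 1,3,5,7,9,11,13,15,17,19,21,23,25,27,29,31): XOR of data positions = 0⊕0⊕1⊕1⊕1⊕0⊕1⊕1⊕0⊕0⊕0⊕1⊕0⊕1⊕0 = 1
p2 (pos 2,3,6,7,10,11,14,15,18,19,22,23,26,27,30,31): XOR of data positions = 0⊕0⊕1⊕1⊕1⊕0⊕1⊕0⊕0⊕1⊕0⊕0⊕0⊕0⊕0 = 1
p4 (pos 4,5,6,7,12,13,14,15,20,21,22,23,28,29,30,31): XOR of data positions = 0⊕0⊕1⊕1⊕0⊕0⊕1⊕1⊕0⊕1⊕0⊕1⊕1⊕0⊕0 = 1
p8 (pos 8,9,10,11,12,13,14,15,24,25,26,27,28,29,30,31): XOR of data positions = 1⊕1⊕1⊕1⊕0⊕0⊕1⊕1⊕1⊕0⊕0⊕1⊕1⊕0⊕0 = 1
p16 (pos 16,17,18,19,20,21,22,23,24,25,26,27,28,29,30,31): XOR of data positions = 1⊕0⊕0⊕1⊕0⊕1⊕0⊕1⊕1⊕0⊕0⊕1⊕1⊕0⊕0 = 1
Codeword: 1101001111110011100101011001100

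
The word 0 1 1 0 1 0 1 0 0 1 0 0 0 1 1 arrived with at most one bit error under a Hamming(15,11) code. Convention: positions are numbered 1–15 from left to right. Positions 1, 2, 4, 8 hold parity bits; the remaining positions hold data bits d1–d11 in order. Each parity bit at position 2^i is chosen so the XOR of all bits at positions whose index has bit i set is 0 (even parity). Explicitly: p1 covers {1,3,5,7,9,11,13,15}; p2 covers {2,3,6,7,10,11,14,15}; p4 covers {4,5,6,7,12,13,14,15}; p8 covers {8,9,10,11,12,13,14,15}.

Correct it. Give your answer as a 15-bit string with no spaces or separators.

s1 (pos 1,3,5,7,9,11,13,15): 0⊕1⊕1⊕1⊕0⊕0⊕0⊕1 = 0
s2 (pos 2,3,6,7,10,11,14,15): 1⊕1⊕0⊕1⊕1⊕0⊕1⊕1 = 0
s4 (pos 4,5,6,7,12,13,14,15): 0⊕1⊕0⊕1⊕0⊕0⊕1⊕1 = 0
s8 (pos 8,9,10,11,12,13,14,15): 0⊕0⊕1⊕0⊕0⊕0⊕1⊕1 = 1
Syndrome s8…s1 = 1000 → error at position 8.
Flip position 8: 011010100100011 → 011010110100011

011010110100011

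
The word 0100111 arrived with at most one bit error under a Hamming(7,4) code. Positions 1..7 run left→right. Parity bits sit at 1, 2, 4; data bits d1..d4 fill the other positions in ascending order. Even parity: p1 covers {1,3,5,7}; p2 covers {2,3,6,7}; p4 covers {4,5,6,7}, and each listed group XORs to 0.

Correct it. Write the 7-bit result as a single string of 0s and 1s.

0100101

s1 (pos 1,3,5,7): 0⊕0⊕1⊕1 = 0
s2 (pos 2,3,6,7): 1⊕0⊕1⊕1 = 1
s4 (pos 4,5,6,7): 0⊕1⊕1⊕1 = 1
Syndrome s4…s1 = 110 → error at position 6.
Flip position 6: 0100111 → 0100101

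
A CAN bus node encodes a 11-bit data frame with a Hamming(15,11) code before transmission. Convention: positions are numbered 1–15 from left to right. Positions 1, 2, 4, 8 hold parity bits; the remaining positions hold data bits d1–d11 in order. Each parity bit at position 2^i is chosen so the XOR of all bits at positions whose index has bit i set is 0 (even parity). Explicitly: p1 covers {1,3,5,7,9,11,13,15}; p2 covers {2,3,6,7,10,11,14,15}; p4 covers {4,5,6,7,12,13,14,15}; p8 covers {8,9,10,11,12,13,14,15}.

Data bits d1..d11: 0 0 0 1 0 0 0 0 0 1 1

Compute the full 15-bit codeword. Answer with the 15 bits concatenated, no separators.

Place data at non-parity positions: p1 p2 0 p4 0 0 1 p8 0 0 0 0 0 1 1
p1 (pos 1,3,5,7,9,11,13,15): XOR of data positions = 0⊕0⊕1⊕0⊕0⊕0⊕1 = 0
p2 (pos 2,3,6,7,10,11,14,15): XOR of data positions = 0⊕0⊕1⊕0⊕0⊕1⊕1 = 1
p4 (pos 4,5,6,7,12,13,14,15): XOR of data positions = 0⊕0⊕1⊕0⊕0⊕1⊕1 = 1
p8 (pos 8,9,10,11,12,13,14,15): XOR of data positions = 0⊕0⊕0⊕0⊕0⊕1⊕1 = 0
Codeword: 010100100000011

010100100000011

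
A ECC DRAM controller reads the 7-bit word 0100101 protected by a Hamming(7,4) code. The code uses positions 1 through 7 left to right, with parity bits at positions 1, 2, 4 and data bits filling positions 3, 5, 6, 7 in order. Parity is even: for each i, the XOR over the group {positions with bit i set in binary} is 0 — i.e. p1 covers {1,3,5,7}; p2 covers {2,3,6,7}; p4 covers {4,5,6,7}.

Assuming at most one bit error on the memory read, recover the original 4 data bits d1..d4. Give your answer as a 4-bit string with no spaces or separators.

0101

s1 (pos 1,3,5,7): 0⊕0⊕1⊕1 = 0
s2 (pos 2,3,6,7): 1⊕0⊕0⊕1 = 0
s4 (pos 4,5,6,7): 0⊕1⊕0⊕1 = 0
Syndrome s4…s1 = 000 → no error.
Read data bits from positions 3,5,6,7: 0101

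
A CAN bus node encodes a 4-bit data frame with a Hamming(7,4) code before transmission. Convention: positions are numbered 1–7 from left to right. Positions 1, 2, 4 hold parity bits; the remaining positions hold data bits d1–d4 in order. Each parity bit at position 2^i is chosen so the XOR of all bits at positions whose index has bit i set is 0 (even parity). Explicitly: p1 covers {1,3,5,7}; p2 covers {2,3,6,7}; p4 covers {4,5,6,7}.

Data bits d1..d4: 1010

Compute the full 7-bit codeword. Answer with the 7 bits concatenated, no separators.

1011010

Place data at non-parity positions: p1 p2 1 p4 0 1 0
p1 (pos 1,3,5,7): XOR of data positions = 1⊕0⊕0 = 1
p2 (pos 2,3,6,7): XOR of data positions = 1⊕1⊕0 = 0
p4 (pos 4,5,6,7): XOR of data positions = 0⊕1⊕0 = 1
Codeword: 1011010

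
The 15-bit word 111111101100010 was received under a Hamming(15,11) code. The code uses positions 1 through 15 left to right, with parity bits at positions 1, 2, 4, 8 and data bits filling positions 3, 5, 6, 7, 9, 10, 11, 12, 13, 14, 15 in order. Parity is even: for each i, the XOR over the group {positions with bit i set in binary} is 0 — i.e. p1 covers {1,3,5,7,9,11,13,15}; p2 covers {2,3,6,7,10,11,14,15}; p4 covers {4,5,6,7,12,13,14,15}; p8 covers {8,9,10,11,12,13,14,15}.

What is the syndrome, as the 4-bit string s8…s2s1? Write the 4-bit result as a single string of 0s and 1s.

s1 (pos 1,3,5,7,9,11,13,15): 1⊕1⊕1⊕1⊕1⊕0⊕0⊕0 = 1
s2 (pos 2,3,6,7,10,11,14,15): 1⊕1⊕1⊕1⊕1⊕0⊕1⊕0 = 0
s4 (pos 4,5,6,7,12,13,14,15): 1⊕1⊕1⊕1⊕0⊕0⊕1⊕0 = 1
s8 (pos 8,9,10,11,12,13,14,15): 0⊕1⊕1⊕0⊕0⊕0⊕1⊕0 = 1
Syndrome s8…s1 = 1101 → error at position 13.

1101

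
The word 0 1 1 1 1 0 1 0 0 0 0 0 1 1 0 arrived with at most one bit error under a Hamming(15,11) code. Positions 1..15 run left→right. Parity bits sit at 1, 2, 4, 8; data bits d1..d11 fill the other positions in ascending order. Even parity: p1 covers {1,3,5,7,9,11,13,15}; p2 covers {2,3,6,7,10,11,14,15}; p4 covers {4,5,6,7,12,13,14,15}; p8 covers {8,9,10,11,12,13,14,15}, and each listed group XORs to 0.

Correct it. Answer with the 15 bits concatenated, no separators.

s1 (pos 1,3,5,7,9,11,13,15): 0⊕1⊕1⊕1⊕0⊕0⊕1⊕0 = 0
s2 (pos 2,3,6,7,10,11,14,15): 1⊕1⊕0⊕1⊕0⊕0⊕1⊕0 = 0
s4 (pos 4,5,6,7,12,13,14,15): 1⊕1⊕0⊕1⊕0⊕1⊕1⊕0 = 1
s8 (pos 8,9,10,11,12,13,14,15): 0⊕0⊕0⊕0⊕0⊕1⊕1⊕0 = 0
Syndrome s8…s1 = 0100 → error at position 4.
Flip position 4: 011110100000110 → 011010100000110

011010100000110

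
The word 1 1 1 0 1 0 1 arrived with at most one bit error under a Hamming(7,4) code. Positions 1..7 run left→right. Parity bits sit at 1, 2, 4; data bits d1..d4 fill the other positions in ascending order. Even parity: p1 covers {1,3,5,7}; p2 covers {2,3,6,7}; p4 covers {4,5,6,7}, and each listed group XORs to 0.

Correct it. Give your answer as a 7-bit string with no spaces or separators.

s1 (pos 1,3,5,7): 1⊕1⊕1⊕1 = 0
s2 (pos 2,3,6,7): 1⊕1⊕0⊕1 = 1
s4 (pos 4,5,6,7): 0⊕1⊕0⊕1 = 0
Syndrome s4…s1 = 010 → error at position 2.
Flip position 2: 1110101 → 1010101

1010101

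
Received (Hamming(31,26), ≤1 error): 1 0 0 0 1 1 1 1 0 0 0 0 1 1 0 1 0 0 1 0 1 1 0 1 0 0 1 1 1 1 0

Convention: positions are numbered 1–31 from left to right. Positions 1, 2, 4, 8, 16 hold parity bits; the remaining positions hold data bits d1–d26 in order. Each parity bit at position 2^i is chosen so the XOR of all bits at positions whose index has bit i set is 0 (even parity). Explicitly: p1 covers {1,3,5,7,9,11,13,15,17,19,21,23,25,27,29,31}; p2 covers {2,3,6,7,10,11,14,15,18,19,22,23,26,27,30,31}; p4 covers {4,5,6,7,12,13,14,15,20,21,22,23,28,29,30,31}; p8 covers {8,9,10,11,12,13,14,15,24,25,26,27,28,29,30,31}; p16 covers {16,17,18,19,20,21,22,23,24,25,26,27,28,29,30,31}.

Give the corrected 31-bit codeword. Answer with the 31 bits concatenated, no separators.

s1 (pos 1,3,5,7,9,11,13,15,17,19,21,23,25,27,29,31): 1⊕0⊕1⊕1⊕0⊕0⊕1⊕0⊕0⊕1⊕1⊕0⊕0⊕1⊕1⊕0 = 0
s2 (pos 2,3,6,7,10,11,14,15,18,19,22,23,26,27,30,31): 0⊕0⊕1⊕1⊕0⊕0⊕1⊕0⊕0⊕1⊕1⊕0⊕0⊕1⊕1⊕0 = 1
s4 (pos 4,5,6,7,12,13,14,15,20,21,22,23,28,29,30,31): 0⊕1⊕1⊕1⊕0⊕1⊕1⊕0⊕0⊕1⊕1⊕0⊕1⊕1⊕1⊕0 = 0
s8 (pos 8,9,10,11,12,13,14,15,24,25,26,27,28,29,30,31): 1⊕0⊕0⊕0⊕0⊕1⊕1⊕0⊕1⊕0⊕0⊕1⊕1⊕1⊕1⊕0 = 0
s16 (pos 16,17,18,19,20,21,22,23,24,25,26,27,28,29,30,31): 1⊕0⊕0⊕1⊕0⊕1⊕1⊕0⊕1⊕0⊕0⊕1⊕1⊕1⊕1⊕0 = 1
Syndrome s16…s1 = 10010 → error at position 18.
Flip position 18: 1000111100001101001011010011110 → 1000111100001101011011010011110

1000111100001101011011010011110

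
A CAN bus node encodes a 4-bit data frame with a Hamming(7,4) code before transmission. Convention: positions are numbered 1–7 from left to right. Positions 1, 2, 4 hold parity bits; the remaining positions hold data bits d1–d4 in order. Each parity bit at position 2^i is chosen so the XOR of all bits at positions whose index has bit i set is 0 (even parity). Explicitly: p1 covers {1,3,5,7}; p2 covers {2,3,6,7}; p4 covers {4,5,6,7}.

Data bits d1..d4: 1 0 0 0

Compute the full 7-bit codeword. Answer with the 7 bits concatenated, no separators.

1110000

Place data at non-parity positions: p1 p2 1 p4 0 0 0
p1 (pos 1,3,5,7): XOR of data positions = 1⊕0⊕0 = 1
p2 (pos 2,3,6,7): XOR of data positions = 1⊕0⊕0 = 1
p4 (pos 4,5,6,7): XOR of data positions = 0⊕0⊕0 = 0
Codeword: 1110000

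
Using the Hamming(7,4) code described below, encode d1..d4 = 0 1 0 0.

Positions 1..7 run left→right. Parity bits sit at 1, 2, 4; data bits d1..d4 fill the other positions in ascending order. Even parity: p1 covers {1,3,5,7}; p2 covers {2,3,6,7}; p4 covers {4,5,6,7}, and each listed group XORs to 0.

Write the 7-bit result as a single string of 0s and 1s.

1001100

Place data at non-parity positions: p1 p2 0 p4 1 0 0
p1 (pos 1,3,5,7): XOR of data positions = 0⊕1⊕0 = 1
p2 (pos 2,3,6,7): XOR of data positions = 0⊕0⊕0 = 0
p4 (pos 4,5,6,7): XOR of data positions = 1⊕0⊕0 = 1
Codeword: 1001100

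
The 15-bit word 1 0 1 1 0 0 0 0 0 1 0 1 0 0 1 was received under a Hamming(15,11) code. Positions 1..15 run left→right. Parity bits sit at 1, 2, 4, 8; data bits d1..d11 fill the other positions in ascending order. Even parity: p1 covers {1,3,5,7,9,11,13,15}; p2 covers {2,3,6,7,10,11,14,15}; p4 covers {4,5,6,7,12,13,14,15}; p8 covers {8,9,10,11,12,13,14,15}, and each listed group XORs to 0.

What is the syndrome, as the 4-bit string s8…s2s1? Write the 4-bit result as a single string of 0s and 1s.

s1 (pos 1,3,5,7,9,11,13,15): 1⊕1⊕0⊕0⊕0⊕0⊕0⊕1 = 1
s2 (pos 2,3,6,7,10,11,14,15): 0⊕1⊕0⊕0⊕1⊕0⊕0⊕1 = 1
s4 (pos 4,5,6,7,12,13,14,15): 1⊕0⊕0⊕0⊕1⊕0⊕0⊕1 = 1
s8 (pos 8,9,10,11,12,13,14,15): 0⊕0⊕1⊕0⊕1⊕0⊕0⊕1 = 1
Syndrome s8…s1 = 1111 → error at position 15.

1111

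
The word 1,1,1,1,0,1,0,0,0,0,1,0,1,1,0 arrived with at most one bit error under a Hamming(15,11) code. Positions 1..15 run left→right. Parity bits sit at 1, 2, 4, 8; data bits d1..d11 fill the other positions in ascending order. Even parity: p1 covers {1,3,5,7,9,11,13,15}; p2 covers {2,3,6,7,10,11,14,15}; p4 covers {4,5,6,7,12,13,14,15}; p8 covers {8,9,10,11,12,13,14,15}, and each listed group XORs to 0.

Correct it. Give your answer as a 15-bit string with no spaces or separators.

111101000110110

s1 (pos 1,3,5,7,9,11,13,15): 1⊕1⊕0⊕0⊕0⊕1⊕1⊕0 = 0
s2 (pos 2,3,6,7,10,11,14,15): 1⊕1⊕1⊕0⊕0⊕1⊕1⊕0 = 1
s4 (pos 4,5,6,7,12,13,14,15): 1⊕0⊕1⊕0⊕0⊕1⊕1⊕0 = 0
s8 (pos 8,9,10,11,12,13,14,15): 0⊕0⊕0⊕1⊕0⊕1⊕1⊕0 = 1
Syndrome s8…s1 = 1010 → error at position 10.
Flip position 10: 111101000010110 → 111101000110110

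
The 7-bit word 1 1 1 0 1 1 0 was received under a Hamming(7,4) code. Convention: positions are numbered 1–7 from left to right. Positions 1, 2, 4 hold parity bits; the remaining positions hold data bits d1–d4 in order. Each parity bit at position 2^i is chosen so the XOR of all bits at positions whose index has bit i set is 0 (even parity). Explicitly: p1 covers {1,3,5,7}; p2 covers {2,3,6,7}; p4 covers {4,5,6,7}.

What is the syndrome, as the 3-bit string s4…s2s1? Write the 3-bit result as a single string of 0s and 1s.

s1 (pos 1,3,5,7): 1⊕1⊕1⊕0 = 1
s2 (pos 2,3,6,7): 1⊕1⊕1⊕0 = 1
s4 (pos 4,5,6,7): 0⊕1⊕1⊕0 = 0
Syndrome s4…s1 = 011 → error at position 3.

011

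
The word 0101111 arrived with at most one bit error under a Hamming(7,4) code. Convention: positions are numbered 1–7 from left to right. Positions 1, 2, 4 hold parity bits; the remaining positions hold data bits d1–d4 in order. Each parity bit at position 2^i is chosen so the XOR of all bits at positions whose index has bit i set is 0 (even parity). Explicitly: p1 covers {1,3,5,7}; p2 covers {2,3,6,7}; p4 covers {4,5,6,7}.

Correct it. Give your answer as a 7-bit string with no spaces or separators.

s1 (pos 1,3,5,7): 0⊕0⊕1⊕1 = 0
s2 (pos 2,3,6,7): 1⊕0⊕1⊕1 = 1
s4 (pos 4,5,6,7): 1⊕1⊕1⊕1 = 0
Syndrome s4…s1 = 010 → error at position 2.
Flip position 2: 0101111 → 0001111

0001111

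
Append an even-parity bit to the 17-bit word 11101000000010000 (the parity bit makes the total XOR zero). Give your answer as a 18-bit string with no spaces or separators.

111010000000100001

XOR of the 17 data bits: 1⊕1⊕1⊕0⊕1⊕0⊕0⊕0⊕0⊕0⊕0⊕0⊕1⊕0⊕0⊕0⊕0 = 1
Parity bit = 1 (so all 18 bits XOR to 0).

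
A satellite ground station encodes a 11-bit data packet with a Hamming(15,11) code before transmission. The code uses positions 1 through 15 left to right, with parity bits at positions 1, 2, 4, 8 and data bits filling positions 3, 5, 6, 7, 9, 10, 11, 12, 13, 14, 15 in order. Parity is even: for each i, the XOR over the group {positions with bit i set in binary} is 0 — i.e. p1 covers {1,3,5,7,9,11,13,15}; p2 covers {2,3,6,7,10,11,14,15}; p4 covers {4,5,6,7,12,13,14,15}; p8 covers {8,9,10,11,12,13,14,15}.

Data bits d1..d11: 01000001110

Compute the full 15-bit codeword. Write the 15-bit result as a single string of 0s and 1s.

Place data at non-parity positions: p1 p2 0 p4 1 0 0 p8 0 0 0 1 1 1 0
p1 (pos 1,3,5,7,9,11,13,15): XOR of data positions = 0⊕1⊕0⊕0⊕0⊕1⊕0 = 0
p2 (pos 2,3,6,7,10,11,14,15): XOR of data positions = 0⊕0⊕0⊕0⊕0⊕1⊕0 = 1
p4 (pos 4,5,6,7,12,13,14,15): XOR of data positions = 1⊕0⊕0⊕1⊕1⊕1⊕0 = 0
p8 (pos 8,9,10,11,12,13,14,15): XOR of data positions = 0⊕0⊕0⊕1⊕1⊕1⊕0 = 1
Codeword: 010010010001110

010010010001110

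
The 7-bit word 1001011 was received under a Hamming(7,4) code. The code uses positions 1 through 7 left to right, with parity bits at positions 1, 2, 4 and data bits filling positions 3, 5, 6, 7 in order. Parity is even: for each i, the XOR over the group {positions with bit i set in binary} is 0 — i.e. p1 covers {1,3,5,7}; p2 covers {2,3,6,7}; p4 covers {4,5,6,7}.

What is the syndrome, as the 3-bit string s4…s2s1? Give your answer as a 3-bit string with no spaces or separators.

100

s1 (pos 1,3,5,7): 1⊕0⊕0⊕1 = 0
s2 (pos 2,3,6,7): 0⊕0⊕1⊕1 = 0
s4 (pos 4,5,6,7): 1⊕0⊕1⊕1 = 1
Syndrome s4…s1 = 100 → error at position 4.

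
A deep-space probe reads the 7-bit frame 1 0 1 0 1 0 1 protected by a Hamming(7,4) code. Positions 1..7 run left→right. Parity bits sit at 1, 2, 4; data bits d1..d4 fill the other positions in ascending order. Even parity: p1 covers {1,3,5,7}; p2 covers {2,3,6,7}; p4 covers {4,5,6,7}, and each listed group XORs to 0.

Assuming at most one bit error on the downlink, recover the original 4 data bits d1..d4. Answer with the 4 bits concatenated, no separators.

s1 (pos 1,3,5,7): 1⊕1⊕1⊕1 = 0
s2 (pos 2,3,6,7): 0⊕1⊕0⊕1 = 0
s4 (pos 4,5,6,7): 0⊕1⊕0⊕1 = 0
Syndrome s4…s1 = 000 → no error.
Read data bits from positions 3,5,6,7: 1101

1101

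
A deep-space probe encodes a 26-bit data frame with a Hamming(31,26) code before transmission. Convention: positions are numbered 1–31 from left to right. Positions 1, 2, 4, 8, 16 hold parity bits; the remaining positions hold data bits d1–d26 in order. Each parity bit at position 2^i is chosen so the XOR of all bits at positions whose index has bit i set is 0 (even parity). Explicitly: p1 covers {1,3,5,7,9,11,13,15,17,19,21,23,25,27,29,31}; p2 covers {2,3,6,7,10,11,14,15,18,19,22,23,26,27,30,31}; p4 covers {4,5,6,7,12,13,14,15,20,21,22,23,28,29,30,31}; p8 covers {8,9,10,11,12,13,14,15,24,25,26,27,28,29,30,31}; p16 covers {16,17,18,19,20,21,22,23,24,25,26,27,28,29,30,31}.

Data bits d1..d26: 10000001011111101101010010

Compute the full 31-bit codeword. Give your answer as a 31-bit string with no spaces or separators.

1111000000010111111101101010010

Place data at non-parity positions: p1 p2 1 p4 0 0 0 p8 0 0 0 1 0 1 1 p16 1 1 1 1 0 1 1 0 1 0 1 0 0 1 0
p1 (pos 1,3,5,7,9,11,13,15,17,19,21,23,25,27,29,31): XOR of data positions = 1⊕0⊕0⊕0⊕0⊕0⊕1⊕1⊕1⊕0⊕1⊕1⊕1⊕0⊕0 = 1
p2 (pos 2,3,6,7,10,11,14,15,18,19,22,23,26,27,30,31): XOR of data positions = 1⊕0⊕0⊕0⊕0⊕1⊕1⊕1⊕1⊕1⊕1⊕0⊕1⊕1⊕0 = 1
p4 (pos 4,5,6,7,12,13,14,15,20,21,22,23,28,29,30,31): XOR of data positions = 0⊕0⊕0⊕1⊕0⊕1⊕1⊕1⊕0⊕1⊕1⊕0⊕0⊕1⊕0 = 1
p8 (pos 8,9,10,11,12,13,14,15,24,25,26,27,28,29,30,31): XOR of data positions = 0⊕0⊕0⊕1⊕0⊕1⊕1⊕0⊕1⊕0⊕1⊕0⊕0⊕1⊕0 = 0
p16 (pos 16,17,18,19,20,21,22,23,24,25,26,27,28,29,30,31): XOR of data positions = 1⊕1⊕1⊕1⊕0⊕1⊕1⊕0⊕1⊕0⊕1⊕0⊕0⊕1⊕0 = 1
Codeword: 1111000000010111111101101010010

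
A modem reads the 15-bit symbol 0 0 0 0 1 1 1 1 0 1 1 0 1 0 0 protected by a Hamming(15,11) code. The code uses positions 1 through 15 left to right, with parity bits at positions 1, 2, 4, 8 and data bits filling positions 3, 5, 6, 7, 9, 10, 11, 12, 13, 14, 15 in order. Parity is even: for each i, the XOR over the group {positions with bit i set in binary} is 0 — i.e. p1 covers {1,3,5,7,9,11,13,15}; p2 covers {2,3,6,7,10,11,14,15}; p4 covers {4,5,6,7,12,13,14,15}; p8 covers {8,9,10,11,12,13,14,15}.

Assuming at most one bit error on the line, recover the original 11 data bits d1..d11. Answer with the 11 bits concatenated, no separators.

s1 (pos 1,3,5,7,9,11,13,15): 0⊕0⊕1⊕1⊕0⊕1⊕1⊕0 = 0
s2 (pos 2,3,6,7,10,11,14,15): 0⊕0⊕1⊕1⊕1⊕1⊕0⊕0 = 0
s4 (pos 4,5,6,7,12,13,14,15): 0⊕1⊕1⊕1⊕0⊕1⊕0⊕0 = 0
s8 (pos 8,9,10,11,12,13,14,15): 1⊕0⊕1⊕1⊕0⊕1⊕0⊕0 = 0
Syndrome s8…s1 = 0000 → no error.
Read data bits from positions 3,5,6,7,9,10,11,12,13,14,15: 01110110100

01110110100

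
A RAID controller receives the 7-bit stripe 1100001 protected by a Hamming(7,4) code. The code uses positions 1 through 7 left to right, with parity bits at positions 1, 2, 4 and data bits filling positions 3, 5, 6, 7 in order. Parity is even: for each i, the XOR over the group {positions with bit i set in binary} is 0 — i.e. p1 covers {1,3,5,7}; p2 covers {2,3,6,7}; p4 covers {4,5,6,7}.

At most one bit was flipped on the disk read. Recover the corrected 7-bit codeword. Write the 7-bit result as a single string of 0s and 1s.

1101001

s1 (pos 1,3,5,7): 1⊕0⊕0⊕1 = 0
s2 (pos 2,3,6,7): 1⊕0⊕0⊕1 = 0
s4 (pos 4,5,6,7): 0⊕0⊕0⊕1 = 1
Syndrome s4…s1 = 100 → error at position 4.
Flip position 4: 1100001 → 1101001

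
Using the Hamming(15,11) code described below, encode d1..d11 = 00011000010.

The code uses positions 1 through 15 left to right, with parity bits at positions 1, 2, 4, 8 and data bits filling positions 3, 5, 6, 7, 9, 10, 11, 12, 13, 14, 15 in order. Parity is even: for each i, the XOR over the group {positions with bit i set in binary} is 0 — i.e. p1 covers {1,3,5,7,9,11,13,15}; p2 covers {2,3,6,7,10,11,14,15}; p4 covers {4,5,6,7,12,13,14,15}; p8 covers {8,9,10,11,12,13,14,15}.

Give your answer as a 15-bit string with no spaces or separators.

000000101000010

Place data at non-parity positions: p1 p2 0 p4 0 0 1 p8 1 0 0 0 0 1 0
p1 (pos 1,3,5,7,9,11,13,15): XOR of data positions = 0⊕0⊕1⊕1⊕0⊕0⊕0 = 0
p2 (pos 2,3,6,7,10,11,14,15): XOR of data positions = 0⊕0⊕1⊕0⊕0⊕1⊕0 = 0
p4 (pos 4,5,6,7,12,13,14,15): XOR of data positions = 0⊕0⊕1⊕0⊕0⊕1⊕0 = 0
p8 (pos 8,9,10,11,12,13,14,15): XOR of data positions = 1⊕0⊕0⊕0⊕0⊕1⊕0 = 0
Codeword: 000000101000010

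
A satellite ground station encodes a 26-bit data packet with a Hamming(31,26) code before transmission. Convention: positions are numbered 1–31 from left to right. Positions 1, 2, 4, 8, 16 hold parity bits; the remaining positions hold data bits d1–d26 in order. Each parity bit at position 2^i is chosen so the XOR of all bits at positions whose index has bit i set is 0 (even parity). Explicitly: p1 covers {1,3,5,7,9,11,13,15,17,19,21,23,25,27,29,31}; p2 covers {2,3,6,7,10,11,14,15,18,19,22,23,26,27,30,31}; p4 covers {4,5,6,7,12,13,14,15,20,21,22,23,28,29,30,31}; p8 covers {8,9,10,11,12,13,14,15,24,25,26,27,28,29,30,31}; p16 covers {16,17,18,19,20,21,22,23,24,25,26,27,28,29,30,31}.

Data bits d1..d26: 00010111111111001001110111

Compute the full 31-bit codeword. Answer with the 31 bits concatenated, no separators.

0001001001111110111001001110111

Place data at non-parity positions: p1 p2 0 p4 0 0 1 p8 0 1 1 1 1 1 1 p16 1 1 1 0 0 1 0 0 1 1 1 0 1 1 1
p1 (pos 1,3,5,7,9,11,13,15,17,19,21,23,25,27,29,31): XOR of data positions = 0⊕0⊕1⊕0⊕1⊕1⊕1⊕1⊕1⊕0⊕0⊕1⊕1⊕1⊕1 = 0
p2 (pos 2,3,6,7,10,11,14,15,18,19,22,23,26,27,30,31): XOR of data positions = 0⊕0⊕1⊕1⊕1⊕1⊕1⊕1⊕1⊕1⊕0⊕1⊕1⊕1⊕1 = 0
p4 (pos 4,5,6,7,12,13,14,15,20,21,22,23,28,29,30,31): XOR of data positions = 0⊕0⊕1⊕1⊕1⊕1⊕1⊕0⊕0⊕1⊕0⊕0⊕1⊕1⊕1 = 1
p8 (pos 8,9,10,11,12,13,14,15,24,25,26,27,28,29,30,31): XOR of data positions = 0⊕1⊕1⊕1⊕1⊕1⊕1⊕0⊕1⊕1⊕1⊕0⊕1⊕1⊕1 = 0
p16 (pos 16,17,18,19,20,21,22,23,24,25,26,27,28,29,30,31): XOR of data positions = 1⊕1⊕1⊕0⊕0⊕1⊕0⊕0⊕1⊕1⊕1⊕0⊕1⊕1⊕1 = 0
Codeword: 0001001001111110111001001110111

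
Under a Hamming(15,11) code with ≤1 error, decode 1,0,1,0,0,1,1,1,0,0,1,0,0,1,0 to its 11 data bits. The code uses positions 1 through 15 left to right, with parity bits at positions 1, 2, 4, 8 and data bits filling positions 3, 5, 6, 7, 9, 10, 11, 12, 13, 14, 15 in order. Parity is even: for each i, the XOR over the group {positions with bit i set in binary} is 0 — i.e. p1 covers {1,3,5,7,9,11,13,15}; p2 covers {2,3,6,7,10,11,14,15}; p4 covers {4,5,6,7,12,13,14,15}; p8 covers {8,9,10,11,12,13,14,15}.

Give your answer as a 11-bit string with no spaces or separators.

10110010000

s1 (pos 1,3,5,7,9,11,13,15): 1⊕1⊕0⊕1⊕0⊕1⊕0⊕0 = 0
s2 (pos 2,3,6,7,10,11,14,15): 0⊕1⊕1⊕1⊕0⊕1⊕1⊕0 = 1
s4 (pos 4,5,6,7,12,13,14,15): 0⊕0⊕1⊕1⊕0⊕0⊕1⊕0 = 1
s8 (pos 8,9,10,11,12,13,14,15): 1⊕0⊕0⊕1⊕0⊕0⊕1⊕0 = 1
Syndrome s8…s1 = 1110 → error at position 14.
Flip position 14: 101001110010010 → 101001110010000
Read data bits from positions 3,5,6,7,9,10,11,12,13,14,15: 10110010000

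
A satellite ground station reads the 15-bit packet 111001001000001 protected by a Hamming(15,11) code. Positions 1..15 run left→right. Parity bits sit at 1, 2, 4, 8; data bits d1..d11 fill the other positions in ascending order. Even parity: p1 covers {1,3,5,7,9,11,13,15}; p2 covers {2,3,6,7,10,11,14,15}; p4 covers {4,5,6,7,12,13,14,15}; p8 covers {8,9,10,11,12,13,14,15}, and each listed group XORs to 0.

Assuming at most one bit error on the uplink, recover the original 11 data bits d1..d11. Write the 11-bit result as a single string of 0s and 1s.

s1 (pos 1,3,5,7,9,11,13,15): 1⊕1⊕0⊕0⊕1⊕0⊕0⊕1 = 0
s2 (pos 2,3,6,7,10,11,14,15): 1⊕1⊕1⊕0⊕0⊕0⊕0⊕1 = 0
s4 (pos 4,5,6,7,12,13,14,15): 0⊕0⊕1⊕0⊕0⊕0⊕0⊕1 = 0
s8 (pos 8,9,10,11,12,13,14,15): 0⊕1⊕0⊕0⊕0⊕0⊕0⊕1 = 0
Syndrome s8…s1 = 0000 → no error.
Read data bits from positions 3,5,6,7,9,10,11,12,13,14,15: 10101000001

10101000001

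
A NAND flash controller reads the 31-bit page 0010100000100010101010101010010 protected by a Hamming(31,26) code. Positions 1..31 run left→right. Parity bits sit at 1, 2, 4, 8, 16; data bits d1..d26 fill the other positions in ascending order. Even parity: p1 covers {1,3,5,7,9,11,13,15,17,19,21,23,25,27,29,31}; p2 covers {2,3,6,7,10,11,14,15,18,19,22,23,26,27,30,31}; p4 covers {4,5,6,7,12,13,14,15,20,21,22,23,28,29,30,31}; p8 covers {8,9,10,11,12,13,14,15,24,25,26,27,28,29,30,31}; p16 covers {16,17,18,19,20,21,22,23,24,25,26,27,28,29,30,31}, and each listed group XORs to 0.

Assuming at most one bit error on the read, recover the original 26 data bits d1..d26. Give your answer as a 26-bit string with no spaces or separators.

s1 (pos 1,3,5,7,9,11,13,15,17,19,21,23,25,27,29,31): 0⊕1⊕1⊕0⊕0⊕1⊕0⊕1⊕1⊕1⊕1⊕1⊕1⊕1⊕0⊕0 = 0
s2 (pos 2,3,6,7,10,11,14,15,18,19,22,23,26,27,30,31): 0⊕1⊕0⊕0⊕0⊕1⊕0⊕1⊕0⊕1⊕0⊕1⊕0⊕1⊕1⊕0 = 1
s4 (pos 4,5,6,7,12,13,14,15,20,21,22,23,28,29,30,31): 0⊕1⊕0⊕0⊕0⊕0⊕0⊕1⊕0⊕1⊕0⊕1⊕0⊕0⊕1⊕0 = 1
s8 (pos 8,9,10,11,12,13,14,15,24,25,26,27,28,29,30,31): 0⊕0⊕0⊕1⊕0⊕0⊕0⊕1⊕0⊕1⊕0⊕1⊕0⊕0⊕1⊕0 = 1
s16 (pos 16,17,18,19,20,21,22,23,24,25,26,27,28,29,30,31): 0⊕1⊕0⊕1⊕0⊕1⊕0⊕1⊕0⊕1⊕0⊕1⊕0⊕0⊕1⊕0 = 1
Syndrome s16…s1 = 11110 → error at position 30.
Flip position 30: 0010100000100010101010101010010 → 0010100000100010101010101010000
Read data bits from positions 3,5,6,7,9,10,11,12,13,14,15,17,18,19,20,21,22,23,24,25,26,27,28,29,30,31: 11000010001101010101010000

11000010001101010101010000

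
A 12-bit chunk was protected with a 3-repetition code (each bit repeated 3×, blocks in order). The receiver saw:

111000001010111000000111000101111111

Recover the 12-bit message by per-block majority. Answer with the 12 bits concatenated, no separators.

Block 1 (111): 3 ones → 1
Block 2 (000): 0 ones → 0
Block 3 (001): 1 one → 0
Block 4 (010): 1 one → 0
Block 5 (111): 3 ones → 1
Block 6 (000): 0 ones → 0
Block 7 (000): 0 ones → 0
Block 8 (111): 3 ones → 1
Block 9 (000): 0 ones → 0
Block 10 (101): 2 ones → 1
Block 11 (111): 3 ones → 1
Block 12 (111): 3 ones → 1

100010010111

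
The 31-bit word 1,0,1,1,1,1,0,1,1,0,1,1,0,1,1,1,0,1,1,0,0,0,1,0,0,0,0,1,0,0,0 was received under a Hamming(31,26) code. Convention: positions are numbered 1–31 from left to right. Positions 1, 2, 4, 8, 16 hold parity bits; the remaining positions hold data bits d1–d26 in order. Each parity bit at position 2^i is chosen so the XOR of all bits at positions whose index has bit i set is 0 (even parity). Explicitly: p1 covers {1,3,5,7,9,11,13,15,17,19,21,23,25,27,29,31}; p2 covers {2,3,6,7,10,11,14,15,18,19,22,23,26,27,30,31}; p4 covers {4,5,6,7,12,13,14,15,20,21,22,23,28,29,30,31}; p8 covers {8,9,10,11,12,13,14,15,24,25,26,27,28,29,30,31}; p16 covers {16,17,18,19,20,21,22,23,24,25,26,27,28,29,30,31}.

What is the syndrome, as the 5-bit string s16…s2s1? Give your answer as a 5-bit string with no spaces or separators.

11000

s1 (pos 1,3,5,7,9,11,13,15,17,19,21,23,25,27,29,31): 1⊕1⊕1⊕0⊕1⊕1⊕0⊕1⊕0⊕1⊕0⊕1⊕0⊕0⊕0⊕0 = 0
s2 (pos 2,3,6,7,10,11,14,15,18,19,22,23,26,27,30,31): 0⊕1⊕1⊕0⊕0⊕1⊕1⊕1⊕1⊕1⊕0⊕1⊕0⊕0⊕0⊕0 = 0
s4 (pos 4,5,6,7,12,13,14,15,20,21,22,23,28,29,30,31): 1⊕1⊕1⊕0⊕1⊕0⊕1⊕1⊕0⊕0⊕0⊕1⊕1⊕0⊕0⊕0 = 0
s8 (pos 8,9,10,11,12,13,14,15,24,25,26,27,28,29,30,31): 1⊕1⊕0⊕1⊕1⊕0⊕1⊕1⊕0⊕0⊕0⊕0⊕1⊕0⊕0⊕0 = 1
s16 (pos 16,17,18,19,20,21,22,23,24,25,26,27,28,29,30,31): 1⊕0⊕1⊕1⊕0⊕0⊕0⊕1⊕0⊕0⊕0⊕0⊕1⊕0⊕0⊕0 = 1
Syndrome s16…s1 = 11000 → error at position 24.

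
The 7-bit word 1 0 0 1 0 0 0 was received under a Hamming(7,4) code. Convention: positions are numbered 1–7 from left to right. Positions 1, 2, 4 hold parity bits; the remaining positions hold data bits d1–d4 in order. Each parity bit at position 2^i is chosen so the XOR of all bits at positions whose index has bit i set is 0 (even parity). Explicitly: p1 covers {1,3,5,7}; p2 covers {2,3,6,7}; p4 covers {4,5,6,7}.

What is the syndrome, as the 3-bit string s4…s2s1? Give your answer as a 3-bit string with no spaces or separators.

101

s1 (pos 1,3,5,7): 1⊕0⊕0⊕0 = 1
s2 (pos 2,3,6,7): 0⊕0⊕0⊕0 = 0
s4 (pos 4,5,6,7): 1⊕0⊕0⊕0 = 1
Syndrome s4…s1 = 101 → error at position 5.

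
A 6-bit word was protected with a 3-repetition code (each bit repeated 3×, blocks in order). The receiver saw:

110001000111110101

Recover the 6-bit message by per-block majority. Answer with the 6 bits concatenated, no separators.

Block 1 (110): 2 ones → 1
Block 2 (001): 1 one → 0
Block 3 (000): 0 ones → 0
Block 4 (111): 3 ones → 1
Block 5 (110): 2 ones → 1
Block 6 (101): 2 ones → 1

100111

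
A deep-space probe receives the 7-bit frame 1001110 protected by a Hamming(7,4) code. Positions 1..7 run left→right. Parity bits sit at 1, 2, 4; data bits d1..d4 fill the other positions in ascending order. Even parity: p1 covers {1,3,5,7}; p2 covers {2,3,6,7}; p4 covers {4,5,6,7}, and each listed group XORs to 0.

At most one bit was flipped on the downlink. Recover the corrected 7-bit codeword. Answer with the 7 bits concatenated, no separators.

1001100

s1 (pos 1,3,5,7): 1⊕0⊕1⊕0 = 0
s2 (pos 2,3,6,7): 0⊕0⊕1⊕0 = 1
s4 (pos 4,5,6,7): 1⊕1⊕1⊕0 = 1
Syndrome s4…s1 = 110 → error at position 6.
Flip position 6: 1001110 → 1001100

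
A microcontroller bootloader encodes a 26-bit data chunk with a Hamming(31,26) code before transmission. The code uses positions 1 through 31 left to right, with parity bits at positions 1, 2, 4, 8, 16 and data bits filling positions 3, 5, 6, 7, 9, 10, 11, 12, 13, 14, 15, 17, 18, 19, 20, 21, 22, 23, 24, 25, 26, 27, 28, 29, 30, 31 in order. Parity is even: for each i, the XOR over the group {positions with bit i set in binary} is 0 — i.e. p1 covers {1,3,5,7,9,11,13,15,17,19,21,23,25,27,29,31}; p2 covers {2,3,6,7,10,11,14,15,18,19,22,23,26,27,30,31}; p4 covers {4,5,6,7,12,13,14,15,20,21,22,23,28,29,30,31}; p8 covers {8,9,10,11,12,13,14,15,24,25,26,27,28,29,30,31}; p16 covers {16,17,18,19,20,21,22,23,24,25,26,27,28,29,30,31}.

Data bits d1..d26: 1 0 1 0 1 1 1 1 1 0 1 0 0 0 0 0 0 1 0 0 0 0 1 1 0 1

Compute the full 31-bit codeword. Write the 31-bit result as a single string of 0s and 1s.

Place data at non-parity positions: p1 p2 1 p4 0 1 0 p8 1 1 1 1 1 0 1 p16 0 0 0 0 0 0 1 0 0 0 0 1 1 0 1
p1 (pos 1,3,5,7,9,11,13,15,17,19,21,23,25,27,29,31): XOR of data positions = 1⊕0⊕0⊕1⊕1⊕1⊕1⊕0⊕0⊕0⊕1⊕0⊕0⊕1⊕1 = 0
p2 (pos 2,3,6,7,10,11,14,15,18,19,22,23,26,27,30,31): XOR of data positions = 1⊕1⊕0⊕1⊕1⊕0⊕1⊕0⊕0⊕0⊕1⊕0⊕0⊕0⊕1 = 1
p4 (pos 4,5,6,7,12,13,14,15,20,21,22,23,28,29,30,31): XOR of data positions = 0⊕1⊕0⊕1⊕1⊕0⊕1⊕0⊕0⊕0⊕1⊕1⊕1⊕0⊕1 = 0
p8 (pos 8,9,10,11,12,13,14,15,24,25,26,27,28,29,30,31): XOR of data positions = 1⊕1⊕1⊕1⊕1⊕0⊕1⊕0⊕0⊕0⊕0⊕1⊕1⊕0⊕1 = 1
p16 (pos 16,17,18,19,20,21,22,23,24,25,26,27,28,29,30,31): XOR of data positions = 0⊕0⊕0⊕0⊕0⊕0⊕1⊕0⊕0⊕0⊕0⊕1⊕1⊕0⊕1 = 0
Codeword: 0110010111111010000000100001101

0110010111111010000000100001101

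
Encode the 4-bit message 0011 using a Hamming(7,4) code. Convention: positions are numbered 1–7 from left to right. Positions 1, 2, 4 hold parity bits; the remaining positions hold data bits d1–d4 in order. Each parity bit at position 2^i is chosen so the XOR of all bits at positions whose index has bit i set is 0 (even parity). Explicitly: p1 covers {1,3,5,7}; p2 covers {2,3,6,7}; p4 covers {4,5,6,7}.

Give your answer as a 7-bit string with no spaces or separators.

1000011

Place data at non-parity positions: p1 p2 0 p4 0 1 1
p1 (pos 1,3,5,7): XOR of data positions = 0⊕0⊕1 = 1
p2 (pos 2,3,6,7): XOR of data positions = 0⊕1⊕1 = 0
p4 (pos 4,5,6,7): XOR of data positions = 0⊕1⊕1 = 0
Codeword: 1000011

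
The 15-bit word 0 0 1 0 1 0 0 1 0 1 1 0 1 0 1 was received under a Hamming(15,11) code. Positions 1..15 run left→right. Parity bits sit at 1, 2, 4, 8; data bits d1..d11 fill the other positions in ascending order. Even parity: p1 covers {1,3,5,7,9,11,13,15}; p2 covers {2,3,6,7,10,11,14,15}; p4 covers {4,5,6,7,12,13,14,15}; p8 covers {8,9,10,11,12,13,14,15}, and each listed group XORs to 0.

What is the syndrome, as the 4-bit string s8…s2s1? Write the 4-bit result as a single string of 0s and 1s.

1101

s1 (pos 1,3,5,7,9,11,13,15): 0⊕1⊕1⊕0⊕0⊕1⊕1⊕1 = 1
s2 (pos 2,3,6,7,10,11,14,15): 0⊕1⊕0⊕0⊕1⊕1⊕0⊕1 = 0
s4 (pos 4,5,6,7,12,13,14,15): 0⊕1⊕0⊕0⊕0⊕1⊕0⊕1 = 1
s8 (pos 8,9,10,11,12,13,14,15): 1⊕0⊕1⊕1⊕0⊕1⊕0⊕1 = 1
Syndrome s8…s1 = 1101 → error at position 13.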